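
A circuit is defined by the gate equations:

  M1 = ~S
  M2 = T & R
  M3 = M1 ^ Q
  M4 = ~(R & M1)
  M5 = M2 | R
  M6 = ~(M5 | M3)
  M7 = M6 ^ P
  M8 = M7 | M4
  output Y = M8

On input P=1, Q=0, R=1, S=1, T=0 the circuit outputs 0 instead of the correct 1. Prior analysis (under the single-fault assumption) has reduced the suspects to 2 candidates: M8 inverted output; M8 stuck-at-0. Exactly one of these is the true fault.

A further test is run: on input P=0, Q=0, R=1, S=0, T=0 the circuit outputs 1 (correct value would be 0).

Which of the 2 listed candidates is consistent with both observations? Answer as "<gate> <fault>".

M8 inverted output

Evaluate each candidate on input P=0, Q=0, R=1, S=0, T=0:
  M8 inverted output: M1=1, M2=0, M3=1, M4=0, M5=1, M6=0, M7=0, M8=1 [inverted output] → 1 — matches
  M8 stuck-at-0: M1=1, M2=0, M3=1, M4=0, M5=1, M6=0, M7=0, M8=0 [stuck-at-0] → 0 — eliminated
Only M8 inverted output reproduces the observed 1.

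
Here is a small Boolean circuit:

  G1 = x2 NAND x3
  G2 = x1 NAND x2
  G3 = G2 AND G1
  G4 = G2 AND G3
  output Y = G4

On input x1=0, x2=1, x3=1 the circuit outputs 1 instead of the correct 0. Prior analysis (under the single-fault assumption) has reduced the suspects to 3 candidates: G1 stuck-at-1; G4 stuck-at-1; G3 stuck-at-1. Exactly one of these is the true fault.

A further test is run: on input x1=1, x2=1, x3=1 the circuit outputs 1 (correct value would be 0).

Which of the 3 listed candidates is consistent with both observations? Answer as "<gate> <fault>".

G4 stuck-at-1

Evaluate each candidate on input x1=1, x2=1, x3=1:
  G1 stuck-at-1: G1=1 [stuck-at-1], G2=0, G3=0, G4=0 → 0 — eliminated
  G4 stuck-at-1: G1=0, G2=0, G3=0, G4=1 [stuck-at-1] → 1 — matches
  G3 stuck-at-1: G1=0, G2=0, G3=1 [stuck-at-1], G4=0 → 0 — eliminated
Only G4 stuck-at-1 reproduces the observed 1.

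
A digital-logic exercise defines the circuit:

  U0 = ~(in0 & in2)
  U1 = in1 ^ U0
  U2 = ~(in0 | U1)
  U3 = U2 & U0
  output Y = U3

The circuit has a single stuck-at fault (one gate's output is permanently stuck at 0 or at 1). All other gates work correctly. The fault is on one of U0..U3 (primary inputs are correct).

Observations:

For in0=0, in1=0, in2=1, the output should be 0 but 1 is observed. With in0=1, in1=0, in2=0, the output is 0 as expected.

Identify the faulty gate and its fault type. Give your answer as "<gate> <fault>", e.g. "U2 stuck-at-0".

U1 stuck-at-0

Fault-free values for test 1 (in0=0, in1=0, in2=1): U0=1, U1=1, U2=0, U3=0, giving Y=0. Observed 1.
Test 1: faults giving observed 1 are {U1 stuck-at-0, U2 stuck-at-1, U3 stuck-at-1}.
Test 2 (in0=1, in1=0, in2=0): fault-free U0=1, U1=1, U2=0, U3=0 → 0; observed 0. Eliminates U2 stuck-at-1, U3 stuck-at-1.
Only U1 stuck-at-0 is consistent with every test.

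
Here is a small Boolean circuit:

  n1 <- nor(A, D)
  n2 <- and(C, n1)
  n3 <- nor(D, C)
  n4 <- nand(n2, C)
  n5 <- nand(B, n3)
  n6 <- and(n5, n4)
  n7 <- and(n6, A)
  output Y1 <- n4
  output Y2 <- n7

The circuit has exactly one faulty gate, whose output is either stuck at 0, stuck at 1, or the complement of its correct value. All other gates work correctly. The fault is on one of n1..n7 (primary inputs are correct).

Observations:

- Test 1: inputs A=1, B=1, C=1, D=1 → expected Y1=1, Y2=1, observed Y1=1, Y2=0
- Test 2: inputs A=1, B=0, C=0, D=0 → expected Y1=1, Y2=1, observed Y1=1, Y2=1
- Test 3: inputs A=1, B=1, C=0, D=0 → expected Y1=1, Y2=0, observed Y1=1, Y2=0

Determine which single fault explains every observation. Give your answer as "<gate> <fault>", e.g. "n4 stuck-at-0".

n3 stuck-at-1

Fault-free values for test 1 (A=1, B=1, C=1, D=1): n1=0, n2=0, n3=0, n4=1, n5=1, n6=1, n7=1, giving Y1=1, Y2=1. Observed Y1=1, Y2=0.
Test 1: faults giving observed Y1=1, Y2=0 are {n3 stuck-at-1, n3 inverted output, n5 stuck-at-0, n5 inverted output, n6 stuck-at-0, n6 inverted output, n7 stuck-at-0, n7 inverted output}.
Test 2 (A=1, B=0, C=0, D=0): fault-free n1=0, n2=0, n3=1, n4=1, n5=1, n6=1, n7=1 → Y1=1, Y2=1; observed Y1=1, Y2=1. Eliminates n5 stuck-at-0, n5 inverted output, n6 stuck-at-0, n6 inverted output, n7 stuck-at-0, n7 inverted output.
Test 3 (A=1, B=1, C=0, D=0): fault-free n1=0, n2=0, n3=1, n4=1, n5=0, n6=0, n7=0 → Y1=1, Y2=0; observed Y1=1, Y2=0. Eliminates n3 inverted output.
Only n3 stuck-at-1 is consistent with every test.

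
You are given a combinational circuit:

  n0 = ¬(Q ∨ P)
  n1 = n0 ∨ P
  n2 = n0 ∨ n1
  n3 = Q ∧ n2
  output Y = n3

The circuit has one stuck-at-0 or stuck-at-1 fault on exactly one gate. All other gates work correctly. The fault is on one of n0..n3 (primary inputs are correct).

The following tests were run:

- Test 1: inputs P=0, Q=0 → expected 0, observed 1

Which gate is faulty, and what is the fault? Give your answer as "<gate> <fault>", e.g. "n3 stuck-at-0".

n3 stuck-at-1

Fault-free values for test 1 (P=0, Q=0): n0=1, n1=1, n2=1, n3=0, giving Y=0. Observed 1.
Test 1: faults giving observed 1 are {n3 stuck-at-1}.
Only n3 stuck-at-1 is consistent with every test.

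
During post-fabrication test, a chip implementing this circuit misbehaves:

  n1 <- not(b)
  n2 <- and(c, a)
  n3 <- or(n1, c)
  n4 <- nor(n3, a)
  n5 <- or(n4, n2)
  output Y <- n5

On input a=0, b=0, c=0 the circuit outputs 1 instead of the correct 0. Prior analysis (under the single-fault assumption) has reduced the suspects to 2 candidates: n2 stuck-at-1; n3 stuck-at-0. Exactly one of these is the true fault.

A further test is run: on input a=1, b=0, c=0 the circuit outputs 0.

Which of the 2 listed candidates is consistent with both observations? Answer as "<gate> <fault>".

Evaluate each candidate on input a=1, b=0, c=0:
  n2 stuck-at-1: n1=1, n2=1 [stuck-at-1], n3=1, n4=0, n5=1 → 1 — eliminated
  n3 stuck-at-0: n1=1, n2=0, n3=0 [stuck-at-0], n4=0, n5=0 → 0 — matches
Only n3 stuck-at-0 reproduces the observed 0.

n3 stuck-at-0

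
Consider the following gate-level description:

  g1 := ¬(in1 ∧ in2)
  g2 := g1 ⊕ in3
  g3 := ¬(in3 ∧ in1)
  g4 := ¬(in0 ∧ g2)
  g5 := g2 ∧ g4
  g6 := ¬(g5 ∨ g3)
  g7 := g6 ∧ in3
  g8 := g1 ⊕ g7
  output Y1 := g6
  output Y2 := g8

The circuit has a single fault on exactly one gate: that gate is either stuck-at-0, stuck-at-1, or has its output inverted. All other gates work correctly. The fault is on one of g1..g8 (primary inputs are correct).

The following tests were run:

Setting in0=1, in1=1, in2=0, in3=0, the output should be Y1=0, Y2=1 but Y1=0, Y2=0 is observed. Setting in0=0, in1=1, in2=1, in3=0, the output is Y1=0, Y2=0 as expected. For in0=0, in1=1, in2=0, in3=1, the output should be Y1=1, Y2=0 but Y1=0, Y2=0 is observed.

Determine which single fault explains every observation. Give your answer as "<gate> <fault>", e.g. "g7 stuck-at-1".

g1 stuck-at-0

Fault-free values for test 1 (in0=1, in1=1, in2=0, in3=0): g1=1, g2=1, g3=1, g4=0, g5=0, g6=0, g7=0, g8=1, giving Y1=0, Y2=1. Observed Y1=0, Y2=0.
Test 1: faults giving observed Y1=0, Y2=0 are {g1 stuck-at-0, g1 inverted output, g7 stuck-at-1, g7 inverted output, g8 stuck-at-0, g8 inverted output}.
Test 2 (in0=0, in1=1, in2=1, in3=0): fault-free g1=0, g2=0, g3=1, g4=1, g5=0, g6=0, g7=0, g8=0 → Y1=0, Y2=0; observed Y1=0, Y2=0. Eliminates g1 inverted output, g7 stuck-at-1, g7 inverted output, g8 inverted output.
Test 3 (in0=0, in1=1, in2=0, in3=1): fault-free g1=1, g2=0, g3=0, g4=1, g5=0, g6=1, g7=1, g8=0 → Y1=1, Y2=0; observed Y1=0, Y2=0. Eliminates g8 stuck-at-0.
Only g1 stuck-at-0 is consistent with every test.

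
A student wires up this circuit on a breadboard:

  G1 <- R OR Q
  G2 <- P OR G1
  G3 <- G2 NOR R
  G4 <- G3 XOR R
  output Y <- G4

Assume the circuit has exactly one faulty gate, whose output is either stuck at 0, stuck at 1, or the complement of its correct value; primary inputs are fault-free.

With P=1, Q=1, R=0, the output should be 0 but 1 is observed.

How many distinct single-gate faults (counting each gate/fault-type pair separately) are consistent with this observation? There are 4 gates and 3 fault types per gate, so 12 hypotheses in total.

Fault-free: G1=1, G2=1, G3=0, G4=0 → 0. Observed 1.
  G1 stuck-at-0: output 0 ✗
  G1 stuck-at-1: output 0 ✗
  G1 inverted output: output 0 ✗
  G2 stuck-at-0: output 1 ✓
  G2 stuck-at-1: output 0 ✗
  G2 inverted output: output 1 ✓
  G3 stuck-at-0: output 0 ✗
  G3 stuck-at-1: output 1 ✓
  G3 inverted output: output 1 ✓
  G4 stuck-at-0: output 0 ✗
  G4 stuck-at-1: output 1 ✓
  G4 inverted output: output 1 ✓
Consistent faults: {G2 stuck-at-0, G2 inverted output, G3 stuck-at-1, G3 inverted output, G4 stuck-at-1, G4 inverted output} — 6 in all.

6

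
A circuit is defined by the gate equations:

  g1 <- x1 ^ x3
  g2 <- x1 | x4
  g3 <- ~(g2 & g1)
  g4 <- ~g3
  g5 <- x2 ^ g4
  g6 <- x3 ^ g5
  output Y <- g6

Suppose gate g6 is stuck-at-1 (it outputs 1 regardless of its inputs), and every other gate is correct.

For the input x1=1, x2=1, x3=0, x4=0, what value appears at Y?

Propagate with g6 forced: g1=1, g2=1, g3=0, g4=1, g5=0, g6=1 [stuck-at-1].
So Y = 1. (Without the fault it would be 0.)

1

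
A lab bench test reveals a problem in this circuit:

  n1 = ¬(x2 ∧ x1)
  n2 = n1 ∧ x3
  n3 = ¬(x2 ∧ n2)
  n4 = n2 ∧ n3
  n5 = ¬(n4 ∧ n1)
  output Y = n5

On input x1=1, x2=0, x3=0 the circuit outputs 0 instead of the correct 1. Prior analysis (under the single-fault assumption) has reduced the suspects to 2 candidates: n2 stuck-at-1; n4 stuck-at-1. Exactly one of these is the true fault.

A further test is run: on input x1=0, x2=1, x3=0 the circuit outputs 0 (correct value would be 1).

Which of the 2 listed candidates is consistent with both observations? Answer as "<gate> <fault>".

Evaluate each candidate on input x1=0, x2=1, x3=0:
  n2 stuck-at-1: n1=1, n2=1 [stuck-at-1], n3=0, n4=0, n5=1 → 1 — eliminated
  n4 stuck-at-1: n1=1, n2=0, n3=1, n4=1 [stuck-at-1], n5=0 → 0 — matches
Only n4 stuck-at-1 reproduces the observed 0.

n4 stuck-at-1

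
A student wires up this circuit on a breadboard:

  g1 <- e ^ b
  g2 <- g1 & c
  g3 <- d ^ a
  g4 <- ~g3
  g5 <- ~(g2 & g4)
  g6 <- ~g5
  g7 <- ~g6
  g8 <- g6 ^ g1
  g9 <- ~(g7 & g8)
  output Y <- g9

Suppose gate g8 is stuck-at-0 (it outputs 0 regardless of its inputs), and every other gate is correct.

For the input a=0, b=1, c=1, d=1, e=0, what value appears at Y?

1

Propagate with g8 forced: g1=1, g2=1, g3=1, g4=0, g5=1, g6=0, g7=1, g8=0 [stuck-at-0], g9=1.
So Y = 1. (Without the fault it would be 0.)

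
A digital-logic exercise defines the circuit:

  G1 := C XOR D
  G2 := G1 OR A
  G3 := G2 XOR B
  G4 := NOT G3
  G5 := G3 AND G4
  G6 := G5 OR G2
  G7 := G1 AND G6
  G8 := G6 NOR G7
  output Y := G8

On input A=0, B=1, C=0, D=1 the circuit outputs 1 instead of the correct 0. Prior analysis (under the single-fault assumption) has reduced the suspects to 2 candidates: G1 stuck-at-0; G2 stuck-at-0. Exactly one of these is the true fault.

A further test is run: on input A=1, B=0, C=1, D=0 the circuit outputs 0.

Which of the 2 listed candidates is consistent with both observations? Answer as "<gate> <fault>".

G1 stuck-at-0

Evaluate each candidate on input A=1, B=0, C=1, D=0:
  G1 stuck-at-0: G1=0 [stuck-at-0], G2=1, G3=1, G4=0, G5=0, G6=1, G7=0, G8=0 → 0 — matches
  G2 stuck-at-0: G1=1, G2=0 [stuck-at-0], G3=0, G4=1, G5=0, G6=0, G7=0, G8=1 → 1 — eliminated
Only G1 stuck-at-0 reproduces the observed 0.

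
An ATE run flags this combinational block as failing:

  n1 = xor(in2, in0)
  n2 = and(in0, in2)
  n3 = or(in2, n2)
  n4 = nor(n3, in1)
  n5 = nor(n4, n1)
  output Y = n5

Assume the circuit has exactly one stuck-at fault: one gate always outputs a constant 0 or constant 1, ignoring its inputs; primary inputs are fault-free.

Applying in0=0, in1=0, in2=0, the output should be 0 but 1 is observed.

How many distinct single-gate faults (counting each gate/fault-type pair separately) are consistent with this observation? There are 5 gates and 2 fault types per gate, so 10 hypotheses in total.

4

Fault-free: n1=0, n2=0, n3=0, n4=1, n5=0 → 0. Observed 1.
  n1 stuck-at-0: output 0 ✗
  n1 stuck-at-1: output 0 ✗
  n2 stuck-at-0: output 0 ✗
  n2 stuck-at-1: output 1 ✓
  n3 stuck-at-0: output 0 ✗
  n3 stuck-at-1: output 1 ✓
  n4 stuck-at-0: output 1 ✓
  n4 stuck-at-1: output 0 ✗
  n5 stuck-at-0: output 0 ✗
  n5 stuck-at-1: output 1 ✓
Consistent faults: {n2 stuck-at-1, n3 stuck-at-1, n4 stuck-at-0, n5 stuck-at-1} — 4 in all.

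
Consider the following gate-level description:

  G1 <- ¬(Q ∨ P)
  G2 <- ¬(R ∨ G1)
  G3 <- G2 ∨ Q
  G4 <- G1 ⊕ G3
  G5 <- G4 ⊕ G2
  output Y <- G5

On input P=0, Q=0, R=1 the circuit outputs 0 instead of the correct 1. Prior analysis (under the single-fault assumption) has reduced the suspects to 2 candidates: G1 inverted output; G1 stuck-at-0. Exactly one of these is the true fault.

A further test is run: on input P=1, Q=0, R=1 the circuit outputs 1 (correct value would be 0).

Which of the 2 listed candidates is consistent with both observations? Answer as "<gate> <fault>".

G1 inverted output

Evaluate each candidate on input P=1, Q=0, R=1:
  G1 inverted output: G1=1 [inverted output], G2=0, G3=0, G4=1, G5=1 → 1 — matches
  G1 stuck-at-0: G1=0 [stuck-at-0], G2=0, G3=0, G4=0, G5=0 → 0 — eliminated
Only G1 inverted output reproduces the observed 1.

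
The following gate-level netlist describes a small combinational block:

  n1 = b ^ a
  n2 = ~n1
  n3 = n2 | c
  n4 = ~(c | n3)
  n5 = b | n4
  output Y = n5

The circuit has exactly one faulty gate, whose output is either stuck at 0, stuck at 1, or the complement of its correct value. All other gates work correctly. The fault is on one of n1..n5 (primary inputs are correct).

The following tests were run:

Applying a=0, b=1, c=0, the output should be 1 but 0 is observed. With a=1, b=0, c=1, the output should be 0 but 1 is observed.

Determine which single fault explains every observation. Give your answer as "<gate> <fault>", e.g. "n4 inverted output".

n5 inverted output

Fault-free values for test 1 (a=0, b=1, c=0): n1=1, n2=0, n3=0, n4=1, n5=1, giving Y=1. Observed 0.
Test 1: faults giving observed 0 are {n5 stuck-at-0, n5 inverted output}.
Test 2 (a=1, b=0, c=1): fault-free n1=1, n2=0, n3=1, n4=0, n5=0 → 0; observed 1. Eliminates n5 stuck-at-0.
Only n5 inverted output is consistent with every test.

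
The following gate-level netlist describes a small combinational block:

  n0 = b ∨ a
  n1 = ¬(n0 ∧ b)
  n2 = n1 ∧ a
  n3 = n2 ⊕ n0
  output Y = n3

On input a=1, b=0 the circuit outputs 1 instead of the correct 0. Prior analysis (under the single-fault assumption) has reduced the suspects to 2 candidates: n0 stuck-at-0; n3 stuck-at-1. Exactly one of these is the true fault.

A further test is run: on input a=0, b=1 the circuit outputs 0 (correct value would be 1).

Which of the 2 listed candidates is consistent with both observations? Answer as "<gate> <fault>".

n0 stuck-at-0

Evaluate each candidate on input a=0, b=1:
  n0 stuck-at-0: n0=0 [stuck-at-0], n1=1, n2=0, n3=0 → 0 — matches
  n3 stuck-at-1: n0=1, n1=0, n2=0, n3=1 [stuck-at-1] → 1 — eliminated
Only n0 stuck-at-0 reproduces the observed 0.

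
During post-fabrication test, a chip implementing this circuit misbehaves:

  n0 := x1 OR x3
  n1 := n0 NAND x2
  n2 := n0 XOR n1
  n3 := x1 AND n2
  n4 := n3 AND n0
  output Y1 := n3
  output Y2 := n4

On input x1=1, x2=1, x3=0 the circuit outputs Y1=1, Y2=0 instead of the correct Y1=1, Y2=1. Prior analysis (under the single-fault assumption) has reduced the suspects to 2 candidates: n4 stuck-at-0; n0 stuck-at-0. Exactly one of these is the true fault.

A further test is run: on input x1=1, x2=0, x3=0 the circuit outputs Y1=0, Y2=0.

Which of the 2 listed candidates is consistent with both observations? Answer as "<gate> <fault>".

Evaluate each candidate on input x1=1, x2=0, x3=0:
  n4 stuck-at-0: n0=1, n1=1, n2=0, n3=0, n4=0 [stuck-at-0] → Y1=0, Y2=0 — matches
  n0 stuck-at-0: n0=0 [stuck-at-0], n1=1, n2=1, n3=1, n4=0 → Y1=1, Y2=0 — eliminated
Only n4 stuck-at-0 reproduces the observed Y1=0, Y2=0.

n4 stuck-at-0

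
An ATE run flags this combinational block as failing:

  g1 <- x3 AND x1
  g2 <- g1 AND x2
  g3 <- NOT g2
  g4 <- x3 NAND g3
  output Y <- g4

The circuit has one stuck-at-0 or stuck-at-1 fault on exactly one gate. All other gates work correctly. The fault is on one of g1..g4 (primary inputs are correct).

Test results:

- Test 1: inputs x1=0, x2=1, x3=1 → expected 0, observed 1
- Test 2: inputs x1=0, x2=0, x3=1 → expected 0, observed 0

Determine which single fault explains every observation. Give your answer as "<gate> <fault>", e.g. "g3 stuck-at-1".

Fault-free values for test 1 (x1=0, x2=1, x3=1): g1=0, g2=0, g3=1, g4=0, giving Y=0. Observed 1.
Test 1: faults giving observed 1 are {g1 stuck-at-1, g2 stuck-at-1, g3 stuck-at-0, g4 stuck-at-1}.
Test 2 (x1=0, x2=0, x3=1): fault-free g1=0, g2=0, g3=1, g4=0 → 0; observed 0. Eliminates g2 stuck-at-1, g3 stuck-at-0, g4 stuck-at-1.
Only g1 stuck-at-1 is consistent with every test.

g1 stuck-at-1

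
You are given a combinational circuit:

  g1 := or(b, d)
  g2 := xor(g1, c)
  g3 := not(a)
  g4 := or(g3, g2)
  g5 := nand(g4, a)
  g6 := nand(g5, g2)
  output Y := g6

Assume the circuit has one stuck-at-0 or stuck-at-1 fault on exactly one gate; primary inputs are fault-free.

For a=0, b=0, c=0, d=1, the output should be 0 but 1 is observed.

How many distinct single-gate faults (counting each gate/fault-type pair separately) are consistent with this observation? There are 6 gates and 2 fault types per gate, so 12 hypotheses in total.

4

Fault-free: g1=1, g2=1, g3=1, g4=1, g5=1, g6=0 → 0. Observed 1.
  g1 stuck-at-0: output 1 ✓
  g1 stuck-at-1: output 0 ✗
  g2 stuck-at-0: output 1 ✓
  g2 stuck-at-1: output 0 ✗
  g3 stuck-at-0: output 0 ✗
  g3 stuck-at-1: output 0 ✗
  g4 stuck-at-0: output 0 ✗
  g4 stuck-at-1: output 0 ✗
  g5 stuck-at-0: output 1 ✓
  g5 stuck-at-1: output 0 ✗
  g6 stuck-at-0: output 0 ✗
  g6 stuck-at-1: output 1 ✓
Consistent faults: {g1 stuck-at-0, g2 stuck-at-0, g5 stuck-at-0, g6 stuck-at-1} — 4 in all.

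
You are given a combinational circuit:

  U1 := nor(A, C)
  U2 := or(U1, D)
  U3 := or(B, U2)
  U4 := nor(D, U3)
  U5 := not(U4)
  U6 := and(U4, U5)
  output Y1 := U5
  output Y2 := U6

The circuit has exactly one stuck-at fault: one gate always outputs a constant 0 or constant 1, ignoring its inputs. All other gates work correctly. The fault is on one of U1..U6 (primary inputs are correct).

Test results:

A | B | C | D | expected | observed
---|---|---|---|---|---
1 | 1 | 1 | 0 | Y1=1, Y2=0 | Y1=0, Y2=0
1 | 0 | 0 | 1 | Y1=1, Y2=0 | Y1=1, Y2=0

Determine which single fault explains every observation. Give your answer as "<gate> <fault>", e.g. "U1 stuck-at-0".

Fault-free values for test 1 (A=1, B=1, C=1, D=0): U1=0, U2=0, U3=1, U4=0, U5=1, U6=0, giving Y1=1, Y2=0. Observed Y1=0, Y2=0.
Test 1: faults giving observed Y1=0, Y2=0 are {U3 stuck-at-0, U4 stuck-at-1, U5 stuck-at-0}.
Test 2 (A=1, B=0, C=0, D=1): fault-free U1=0, U2=1, U3=1, U4=0, U5=1, U6=0 → Y1=1, Y2=0; observed Y1=1, Y2=0. Eliminates U4 stuck-at-1, U5 stuck-at-0.
Only U3 stuck-at-0 is consistent with every test.

U3 stuck-at-0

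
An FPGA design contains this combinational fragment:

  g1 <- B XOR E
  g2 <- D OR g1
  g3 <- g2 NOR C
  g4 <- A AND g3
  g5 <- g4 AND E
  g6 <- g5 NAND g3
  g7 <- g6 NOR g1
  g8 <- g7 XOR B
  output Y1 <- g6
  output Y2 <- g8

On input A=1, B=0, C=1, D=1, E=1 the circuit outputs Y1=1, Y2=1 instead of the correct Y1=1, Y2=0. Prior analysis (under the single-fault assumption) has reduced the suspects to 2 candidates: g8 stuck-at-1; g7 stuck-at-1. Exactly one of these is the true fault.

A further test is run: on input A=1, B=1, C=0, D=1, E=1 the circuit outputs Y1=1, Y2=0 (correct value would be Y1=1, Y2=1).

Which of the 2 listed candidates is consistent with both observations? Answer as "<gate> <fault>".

Evaluate each candidate on input A=1, B=1, C=0, D=1, E=1:
  g8 stuck-at-1: g1=0, g2=1, g3=0, g4=0, g5=0, g6=1, g7=0, g8=1 [stuck-at-1] → Y1=1, Y2=1 — eliminated
  g7 stuck-at-1: g1=0, g2=1, g3=0, g4=0, g5=0, g6=1, g7=1 [stuck-at-1], g8=0 → Y1=1, Y2=0 — matches
Only g7 stuck-at-1 reproduces the observed Y1=1, Y2=0.

g7 stuck-at-1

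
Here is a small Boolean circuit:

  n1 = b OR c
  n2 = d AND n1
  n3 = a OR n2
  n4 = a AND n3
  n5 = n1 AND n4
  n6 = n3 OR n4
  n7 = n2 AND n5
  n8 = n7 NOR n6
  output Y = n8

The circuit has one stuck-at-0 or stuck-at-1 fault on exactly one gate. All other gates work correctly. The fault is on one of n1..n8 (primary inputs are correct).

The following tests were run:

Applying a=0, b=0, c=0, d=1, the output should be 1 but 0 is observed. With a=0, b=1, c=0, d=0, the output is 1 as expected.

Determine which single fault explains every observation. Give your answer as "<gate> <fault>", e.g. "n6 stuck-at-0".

n1 stuck-at-1

Fault-free values for test 1 (a=0, b=0, c=0, d=1): n1=0, n2=0, n3=0, n4=0, n5=0, n6=0, n7=0, n8=1, giving Y=1. Observed 0.
Test 1: faults giving observed 0 are {n1 stuck-at-1, n2 stuck-at-1, n3 stuck-at-1, n4 stuck-at-1, n6 stuck-at-1, n7 stuck-at-1, n8 stuck-at-0}.
Test 2 (a=0, b=1, c=0, d=0): fault-free n1=1, n2=0, n3=0, n4=0, n5=0, n6=0, n7=0, n8=1 → 1; observed 1. Eliminates n2 stuck-at-1, n3 stuck-at-1, n4 stuck-at-1, n6 stuck-at-1, n7 stuck-at-1, n8 stuck-at-0.
Only n1 stuck-at-1 is consistent with every test.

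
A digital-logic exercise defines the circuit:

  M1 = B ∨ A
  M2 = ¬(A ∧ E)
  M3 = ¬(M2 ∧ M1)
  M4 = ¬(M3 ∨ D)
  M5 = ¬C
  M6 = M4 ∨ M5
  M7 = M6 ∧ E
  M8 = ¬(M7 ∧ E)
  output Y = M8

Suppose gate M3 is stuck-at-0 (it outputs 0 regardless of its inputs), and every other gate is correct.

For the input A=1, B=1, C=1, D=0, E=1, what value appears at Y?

Propagate with M3 forced: M1=1, M2=0, M3=0 [stuck-at-0], M4=1, M5=0, M6=1, M7=1, M8=0.
So Y = 0. (Without the fault it would be 1.)

0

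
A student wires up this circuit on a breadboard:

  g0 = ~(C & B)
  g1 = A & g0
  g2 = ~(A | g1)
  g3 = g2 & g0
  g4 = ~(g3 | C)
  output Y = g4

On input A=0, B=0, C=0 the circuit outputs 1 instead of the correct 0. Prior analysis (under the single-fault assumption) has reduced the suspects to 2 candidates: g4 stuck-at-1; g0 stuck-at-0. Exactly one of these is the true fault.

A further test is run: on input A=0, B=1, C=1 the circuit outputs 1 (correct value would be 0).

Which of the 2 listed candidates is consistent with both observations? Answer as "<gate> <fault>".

g4 stuck-at-1

Evaluate each candidate on input A=0, B=1, C=1:
  g4 stuck-at-1: g0=0, g1=0, g2=1, g3=0, g4=1 [stuck-at-1] → 1 — matches
  g0 stuck-at-0: g0=0 [stuck-at-0], g1=0, g2=1, g3=0, g4=0 → 0 — eliminated
Only g4 stuck-at-1 reproduces the observed 1.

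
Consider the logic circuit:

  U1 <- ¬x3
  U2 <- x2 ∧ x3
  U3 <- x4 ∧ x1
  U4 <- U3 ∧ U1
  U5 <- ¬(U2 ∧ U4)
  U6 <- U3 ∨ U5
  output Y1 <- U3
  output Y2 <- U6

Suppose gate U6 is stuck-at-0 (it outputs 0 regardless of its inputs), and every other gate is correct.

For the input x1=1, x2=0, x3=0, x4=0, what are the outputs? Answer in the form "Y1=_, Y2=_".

Y1=0, Y2=0

Propagate with U6 forced: U1=1, U2=0, U3=0, U4=0, U5=1, U6=0 [stuck-at-0].
So the outputs are Y1=0, Y2=0. (Without the fault they would be Y1=0, Y2=1.)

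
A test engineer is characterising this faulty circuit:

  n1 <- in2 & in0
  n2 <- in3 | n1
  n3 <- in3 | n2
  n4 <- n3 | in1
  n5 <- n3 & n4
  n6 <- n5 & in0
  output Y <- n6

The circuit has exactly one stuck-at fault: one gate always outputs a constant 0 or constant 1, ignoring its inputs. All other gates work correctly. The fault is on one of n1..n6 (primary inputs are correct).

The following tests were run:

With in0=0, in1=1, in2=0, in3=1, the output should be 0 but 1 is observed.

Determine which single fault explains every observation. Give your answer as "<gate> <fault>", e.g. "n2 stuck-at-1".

n6 stuck-at-1

Fault-free values for test 1 (in0=0, in1=1, in2=0, in3=1): n1=0, n2=1, n3=1, n4=1, n5=1, n6=0, giving Y=0. Observed 1.
Test 1: faults giving observed 1 are {n6 stuck-at-1}.
Only n6 stuck-at-1 is consistent with every test.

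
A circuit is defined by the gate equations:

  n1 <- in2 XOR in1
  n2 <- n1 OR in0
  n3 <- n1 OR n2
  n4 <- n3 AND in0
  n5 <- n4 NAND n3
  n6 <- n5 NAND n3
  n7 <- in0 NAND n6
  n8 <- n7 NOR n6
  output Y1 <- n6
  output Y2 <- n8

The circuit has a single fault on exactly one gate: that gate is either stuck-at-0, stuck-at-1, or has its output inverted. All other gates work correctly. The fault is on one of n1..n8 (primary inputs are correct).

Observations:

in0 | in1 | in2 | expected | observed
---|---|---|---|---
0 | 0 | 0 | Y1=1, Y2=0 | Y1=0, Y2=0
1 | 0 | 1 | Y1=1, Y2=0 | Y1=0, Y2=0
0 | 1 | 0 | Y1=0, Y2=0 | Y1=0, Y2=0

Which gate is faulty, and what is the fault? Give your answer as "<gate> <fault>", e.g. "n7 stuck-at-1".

Fault-free values for test 1 (in0=0, in1=0, in2=0): n1=0, n2=0, n3=0, n4=0, n5=1, n6=1, n7=1, n8=0, giving Y1=1, Y2=0. Observed Y1=0, Y2=0.
Test 1: faults giving observed Y1=0, Y2=0 are {n1 stuck-at-1, n1 inverted output, n2 stuck-at-1, n2 inverted output, n3 stuck-at-1, n3 inverted output, n6 stuck-at-0, n6 inverted output}.
Test 2 (in0=1, in1=0, in2=1): fault-free n1=1, n2=1, n3=1, n4=1, n5=0, n6=1, n7=0, n8=0 → Y1=1, Y2=0; observed Y1=0, Y2=0. Eliminates n1 stuck-at-1, n1 inverted output, n2 stuck-at-1, n2 inverted output, n3 stuck-at-1, n3 inverted output.
Test 3 (in0=0, in1=1, in2=0): fault-free n1=1, n2=1, n3=1, n4=0, n5=1, n6=0, n7=1, n8=0 → Y1=0, Y2=0; observed Y1=0, Y2=0. Eliminates n6 inverted output.
Only n6 stuck-at-0 is consistent with every test.

n6 stuck-at-0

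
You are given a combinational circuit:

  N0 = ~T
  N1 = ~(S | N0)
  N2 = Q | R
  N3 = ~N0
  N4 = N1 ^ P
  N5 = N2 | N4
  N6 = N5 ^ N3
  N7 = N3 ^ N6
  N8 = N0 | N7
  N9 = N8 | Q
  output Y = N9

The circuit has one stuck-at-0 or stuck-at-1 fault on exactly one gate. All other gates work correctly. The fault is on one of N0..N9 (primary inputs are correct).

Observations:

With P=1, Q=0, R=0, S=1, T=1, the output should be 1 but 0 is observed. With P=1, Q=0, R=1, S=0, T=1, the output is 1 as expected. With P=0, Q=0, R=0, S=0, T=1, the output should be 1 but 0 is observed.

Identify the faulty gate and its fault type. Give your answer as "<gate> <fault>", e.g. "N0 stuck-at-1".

N4 stuck-at-0

Fault-free values for test 1 (P=1, Q=0, R=0, S=1, T=1): N0=0, N1=0, N2=0, N3=1, N4=1, N5=1, N6=0, N7=1, N8=1, N9=1, giving Y=1. Observed 0.
Test 1: faults giving observed 0 are {N1 stuck-at-1, N4 stuck-at-0, N5 stuck-at-0, N6 stuck-at-1, N7 stuck-at-0, N8 stuck-at-0, N9 stuck-at-0}.
Test 2 (P=1, Q=0, R=1, S=0, T=1): fault-free N0=0, N1=1, N2=1, N3=1, N4=0, N5=1, N6=0, N7=1, N8=1, N9=1 → 1; observed 1. Eliminates N5 stuck-at-0, N6 stuck-at-1, N7 stuck-at-0, N8 stuck-at-0, N9 stuck-at-0.
Test 3 (P=0, Q=0, R=0, S=0, T=1): fault-free N0=0, N1=1, N2=0, N3=1, N4=1, N5=1, N6=0, N7=1, N8=1, N9=1 → 1; observed 0. Eliminates N1 stuck-at-1.
Only N4 stuck-at-0 is consistent with every test.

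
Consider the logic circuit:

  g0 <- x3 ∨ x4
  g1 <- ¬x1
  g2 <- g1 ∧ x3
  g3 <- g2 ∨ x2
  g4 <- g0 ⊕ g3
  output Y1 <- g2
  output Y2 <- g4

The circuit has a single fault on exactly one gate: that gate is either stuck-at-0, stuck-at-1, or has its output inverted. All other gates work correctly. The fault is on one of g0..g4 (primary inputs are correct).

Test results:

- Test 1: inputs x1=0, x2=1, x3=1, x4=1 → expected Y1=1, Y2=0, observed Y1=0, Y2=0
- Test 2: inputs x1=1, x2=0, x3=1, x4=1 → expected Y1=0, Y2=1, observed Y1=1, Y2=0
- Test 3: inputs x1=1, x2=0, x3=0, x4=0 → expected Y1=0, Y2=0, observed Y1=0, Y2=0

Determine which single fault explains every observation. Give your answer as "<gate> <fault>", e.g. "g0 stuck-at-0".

g1 inverted output

Fault-free values for test 1 (x1=0, x2=1, x3=1, x4=1): g0=1, g1=1, g2=1, g3=1, g4=0, giving Y1=1, Y2=0. Observed Y1=0, Y2=0.
Test 1: faults giving observed Y1=0, Y2=0 are {g1 stuck-at-0, g1 inverted output, g2 stuck-at-0, g2 inverted output}.
Test 2 (x1=1, x2=0, x3=1, x4=1): fault-free g0=1, g1=0, g2=0, g3=0, g4=1 → Y1=0, Y2=1; observed Y1=1, Y2=0. Eliminates g1 stuck-at-0, g2 stuck-at-0.
Test 3 (x1=1, x2=0, x3=0, x4=0): fault-free g0=0, g1=0, g2=0, g3=0, g4=0 → Y1=0, Y2=0; observed Y1=0, Y2=0. Eliminates g2 inverted output.
Only g1 inverted output is consistent with every test.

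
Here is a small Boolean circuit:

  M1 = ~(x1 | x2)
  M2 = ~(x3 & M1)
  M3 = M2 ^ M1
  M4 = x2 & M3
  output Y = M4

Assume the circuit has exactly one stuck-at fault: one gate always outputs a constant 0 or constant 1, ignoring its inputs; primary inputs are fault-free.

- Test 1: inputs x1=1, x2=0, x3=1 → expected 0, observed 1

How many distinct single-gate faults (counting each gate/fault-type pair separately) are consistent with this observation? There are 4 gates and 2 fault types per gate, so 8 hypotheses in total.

1

Fault-free: M1=0, M2=1, M3=1, M4=0 → 0. Observed 1.
  M1 stuck-at-0: output 0 ✗
  M1 stuck-at-1: output 0 ✗
  M2 stuck-at-0: output 0 ✗
  M2 stuck-at-1: output 0 ✗
  M3 stuck-at-0: output 0 ✗
  M3 stuck-at-1: output 0 ✗
  M4 stuck-at-0: output 0 ✗
  M4 stuck-at-1: output 1 ✓
Consistent faults: {M4 stuck-at-1} — 1 in all.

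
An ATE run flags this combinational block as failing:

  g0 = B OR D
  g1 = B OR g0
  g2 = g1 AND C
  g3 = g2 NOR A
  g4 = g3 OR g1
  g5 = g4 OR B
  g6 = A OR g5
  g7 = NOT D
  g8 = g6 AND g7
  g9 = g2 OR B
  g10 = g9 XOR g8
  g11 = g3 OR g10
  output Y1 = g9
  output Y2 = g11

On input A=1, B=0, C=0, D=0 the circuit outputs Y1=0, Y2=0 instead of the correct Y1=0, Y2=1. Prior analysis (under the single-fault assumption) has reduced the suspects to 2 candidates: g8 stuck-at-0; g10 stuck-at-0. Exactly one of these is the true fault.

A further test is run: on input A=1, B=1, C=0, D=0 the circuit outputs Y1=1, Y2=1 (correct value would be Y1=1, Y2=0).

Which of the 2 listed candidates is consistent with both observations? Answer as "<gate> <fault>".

Evaluate each candidate on input A=1, B=1, C=0, D=0:
  g8 stuck-at-0: g0=1, g1=1, g2=0, g3=0, g4=1, g5=1, g6=1, g7=1, g8=0 [stuck-at-0], g9=1, g10=1, g11=1 → Y1=1, Y2=1 — matches
  g10 stuck-at-0: g0=1, g1=1, g2=0, g3=0, g4=1, g5=1, g6=1, g7=1, g8=1, g9=1, g10=0 [stuck-at-0], g11=0 → Y1=1, Y2=0 — eliminated
Only g8 stuck-at-0 reproduces the observed Y1=1, Y2=1.

g8 stuck-at-0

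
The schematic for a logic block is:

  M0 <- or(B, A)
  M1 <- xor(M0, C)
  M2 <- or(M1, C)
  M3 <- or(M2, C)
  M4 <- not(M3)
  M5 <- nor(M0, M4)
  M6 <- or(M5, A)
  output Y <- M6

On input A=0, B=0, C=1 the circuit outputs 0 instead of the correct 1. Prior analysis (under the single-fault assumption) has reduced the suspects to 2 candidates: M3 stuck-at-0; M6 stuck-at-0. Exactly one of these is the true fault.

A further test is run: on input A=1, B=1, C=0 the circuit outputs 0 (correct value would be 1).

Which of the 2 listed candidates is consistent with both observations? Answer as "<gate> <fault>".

M6 stuck-at-0

Evaluate each candidate on input A=1, B=1, C=0:
  M3 stuck-at-0: M0=1, M1=1, M2=1, M3=0 [stuck-at-0], M4=1, M5=0, M6=1 → 1 — eliminated
  M6 stuck-at-0: M0=1, M1=1, M2=1, M3=1, M4=0, M5=0, M6=0 [stuck-at-0] → 0 — matches
Only M6 stuck-at-0 reproduces the observed 0.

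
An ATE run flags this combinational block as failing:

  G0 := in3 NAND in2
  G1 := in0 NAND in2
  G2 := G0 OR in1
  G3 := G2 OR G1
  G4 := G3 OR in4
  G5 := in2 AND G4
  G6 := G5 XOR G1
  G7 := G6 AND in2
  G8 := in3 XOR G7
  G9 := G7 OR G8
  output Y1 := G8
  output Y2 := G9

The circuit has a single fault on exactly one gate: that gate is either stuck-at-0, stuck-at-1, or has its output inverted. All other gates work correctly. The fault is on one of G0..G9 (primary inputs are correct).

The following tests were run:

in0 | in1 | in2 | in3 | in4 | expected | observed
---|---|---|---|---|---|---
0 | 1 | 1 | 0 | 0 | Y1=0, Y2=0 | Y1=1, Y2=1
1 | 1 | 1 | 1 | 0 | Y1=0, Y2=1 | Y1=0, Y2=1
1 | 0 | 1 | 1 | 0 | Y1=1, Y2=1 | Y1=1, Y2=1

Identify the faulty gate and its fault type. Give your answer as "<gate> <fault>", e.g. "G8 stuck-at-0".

G1 stuck-at-0

Fault-free values for test 1 (in0=0, in1=1, in2=1, in3=0, in4=0): G0=1, G1=1, G2=1, G3=1, G4=1, G5=1, G6=0, G7=0, G8=0, G9=0, giving Y1=0, Y2=0. Observed Y1=1, Y2=1.
Test 1: faults giving observed Y1=1, Y2=1 are {G1 stuck-at-0, G1 inverted output, G3 stuck-at-0, G3 inverted output, G4 stuck-at-0, G4 inverted output, G5 stuck-at-0, G5 inverted output, G6 stuck-at-1, G6 inverted output, G7 stuck-at-1, G7 inverted output, G8 stuck-at-1, G8 inverted output}.
Test 2 (in0=1, in1=1, in2=1, in3=1, in4=0): fault-free G0=0, G1=0, G2=1, G3=1, G4=1, G5=1, G6=1, G7=1, G8=0, G9=1 → Y1=0, Y2=1; observed Y1=0, Y2=1. Eliminates G1 inverted output, G3 stuck-at-0, G3 inverted output, G4 stuck-at-0, G4 inverted output, G5 stuck-at-0, G5 inverted output, G6 inverted output, G7 inverted output, G8 stuck-at-1, G8 inverted output.
Test 3 (in0=1, in1=0, in2=1, in3=1, in4=0): fault-free G0=0, G1=0, G2=0, G3=0, G4=0, G5=0, G6=0, G7=0, G8=1, G9=1 → Y1=1, Y2=1; observed Y1=1, Y2=1. Eliminates G6 stuck-at-1, G7 stuck-at-1.
Only G1 stuck-at-0 is consistent with every test.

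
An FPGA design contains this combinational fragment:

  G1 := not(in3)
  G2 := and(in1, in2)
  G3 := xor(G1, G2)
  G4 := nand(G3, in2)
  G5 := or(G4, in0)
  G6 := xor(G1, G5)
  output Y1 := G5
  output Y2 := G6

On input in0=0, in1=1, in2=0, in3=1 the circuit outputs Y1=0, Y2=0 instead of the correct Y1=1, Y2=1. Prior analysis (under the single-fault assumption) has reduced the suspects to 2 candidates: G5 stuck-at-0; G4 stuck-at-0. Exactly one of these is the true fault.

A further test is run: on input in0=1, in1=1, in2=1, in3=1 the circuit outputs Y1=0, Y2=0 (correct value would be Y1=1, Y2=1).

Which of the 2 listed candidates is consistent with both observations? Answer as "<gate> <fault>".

G5 stuck-at-0

Evaluate each candidate on input in0=1, in1=1, in2=1, in3=1:
  G5 stuck-at-0: G1=0, G2=1, G3=1, G4=0, G5=0 [stuck-at-0], G6=0 → Y1=0, Y2=0 — matches
  G4 stuck-at-0: G1=0, G2=1, G3=1, G4=0 [stuck-at-0], G5=1, G6=1 → Y1=1, Y2=1 — eliminated
Only G5 stuck-at-0 reproduces the observed Y1=0, Y2=0.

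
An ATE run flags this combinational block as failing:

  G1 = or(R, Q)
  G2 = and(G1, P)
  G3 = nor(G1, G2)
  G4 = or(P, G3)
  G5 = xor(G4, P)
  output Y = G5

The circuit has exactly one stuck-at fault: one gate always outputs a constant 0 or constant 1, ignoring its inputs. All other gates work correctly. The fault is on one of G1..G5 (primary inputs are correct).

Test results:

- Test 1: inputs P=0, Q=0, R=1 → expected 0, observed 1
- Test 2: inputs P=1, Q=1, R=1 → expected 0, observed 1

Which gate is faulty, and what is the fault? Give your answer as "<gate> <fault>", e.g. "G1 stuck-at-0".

G5 stuck-at-1

Fault-free values for test 1 (P=0, Q=0, R=1): G1=1, G2=0, G3=0, G4=0, G5=0, giving Y=0. Observed 1.
Test 1: faults giving observed 1 are {G1 stuck-at-0, G3 stuck-at-1, G4 stuck-at-1, G5 stuck-at-1}.
Test 2 (P=1, Q=1, R=1): fault-free G1=1, G2=1, G3=0, G4=1, G5=0 → 0; observed 1. Eliminates G1 stuck-at-0, G3 stuck-at-1, G4 stuck-at-1.
Only G5 stuck-at-1 is consistent with every test.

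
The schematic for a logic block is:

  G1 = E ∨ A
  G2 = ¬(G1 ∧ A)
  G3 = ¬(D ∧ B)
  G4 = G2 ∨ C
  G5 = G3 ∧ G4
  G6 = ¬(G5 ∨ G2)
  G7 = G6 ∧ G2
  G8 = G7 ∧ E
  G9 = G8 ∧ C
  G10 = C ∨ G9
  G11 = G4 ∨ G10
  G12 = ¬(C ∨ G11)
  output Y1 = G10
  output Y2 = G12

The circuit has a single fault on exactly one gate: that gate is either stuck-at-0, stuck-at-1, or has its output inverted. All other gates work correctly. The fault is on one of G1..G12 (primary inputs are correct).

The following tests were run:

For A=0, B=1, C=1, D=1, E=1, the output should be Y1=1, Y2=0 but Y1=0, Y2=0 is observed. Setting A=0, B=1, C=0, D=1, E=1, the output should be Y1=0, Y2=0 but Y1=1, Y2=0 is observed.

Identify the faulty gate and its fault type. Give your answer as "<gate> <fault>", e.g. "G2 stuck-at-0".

Fault-free values for test 1 (A=0, B=1, C=1, D=1, E=1): G1=1, G2=1, G3=0, G4=1, G5=0, G6=0, G7=0, G8=0, G9=0, G10=1, G11=1, G12=0, giving Y1=1, Y2=0. Observed Y1=0, Y2=0.
Test 1: faults giving observed Y1=0, Y2=0 are {G10 stuck-at-0, G10 inverted output}.
Test 2 (A=0, B=1, C=0, D=1, E=1): fault-free G1=1, G2=1, G3=0, G4=1, G5=0, G6=0, G7=0, G8=0, G9=0, G10=0, G11=1, G12=0 → Y1=0, Y2=0; observed Y1=1, Y2=0. Eliminates G10 stuck-at-0.
Only G10 inverted output is consistent with every test.

G10 inverted output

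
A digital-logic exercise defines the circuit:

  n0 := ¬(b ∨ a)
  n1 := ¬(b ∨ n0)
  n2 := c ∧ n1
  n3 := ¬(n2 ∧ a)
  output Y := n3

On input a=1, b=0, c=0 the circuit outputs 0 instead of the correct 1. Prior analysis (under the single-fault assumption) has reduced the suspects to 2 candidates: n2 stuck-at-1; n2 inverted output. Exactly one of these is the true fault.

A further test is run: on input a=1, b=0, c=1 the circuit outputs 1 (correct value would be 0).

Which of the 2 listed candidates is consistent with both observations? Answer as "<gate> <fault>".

Evaluate each candidate on input a=1, b=0, c=1:
  n2 stuck-at-1: n0=0, n1=1, n2=1 [stuck-at-1], n3=0 → 0 — eliminated
  n2 inverted output: n0=0, n1=1, n2=0 [inverted output], n3=1 → 1 — matches
Only n2 inverted output reproduces the observed 1.

n2 inverted output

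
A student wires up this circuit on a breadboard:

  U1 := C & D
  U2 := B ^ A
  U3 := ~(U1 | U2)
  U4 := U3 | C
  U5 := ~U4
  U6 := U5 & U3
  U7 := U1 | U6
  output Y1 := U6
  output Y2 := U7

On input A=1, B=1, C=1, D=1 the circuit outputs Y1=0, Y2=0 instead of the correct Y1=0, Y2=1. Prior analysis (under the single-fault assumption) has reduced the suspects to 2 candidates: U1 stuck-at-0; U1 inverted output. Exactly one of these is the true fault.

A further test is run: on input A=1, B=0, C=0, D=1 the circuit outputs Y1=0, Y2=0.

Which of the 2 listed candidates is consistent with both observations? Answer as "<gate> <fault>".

Evaluate each candidate on input A=1, B=0, C=0, D=1:
  U1 stuck-at-0: U1=0 [stuck-at-0], U2=1, U3=0, U4=0, U5=1, U6=0, U7=0 → Y1=0, Y2=0 — matches
  U1 inverted output: U1=1 [inverted output], U2=1, U3=0, U4=0, U5=1, U6=0, U7=1 → Y1=0, Y2=1 — eliminated
Only U1 stuck-at-0 reproduces the observed Y1=0, Y2=0.

U1 stuck-at-0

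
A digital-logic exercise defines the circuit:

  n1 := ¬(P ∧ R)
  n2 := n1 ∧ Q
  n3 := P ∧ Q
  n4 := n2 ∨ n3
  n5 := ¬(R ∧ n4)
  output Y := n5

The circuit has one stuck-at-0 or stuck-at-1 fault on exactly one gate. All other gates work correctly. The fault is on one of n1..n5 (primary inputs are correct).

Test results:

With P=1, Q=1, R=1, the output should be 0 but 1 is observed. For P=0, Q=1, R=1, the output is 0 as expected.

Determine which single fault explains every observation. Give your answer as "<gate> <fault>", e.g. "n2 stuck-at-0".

n3 stuck-at-0

Fault-free values for test 1 (P=1, Q=1, R=1): n1=0, n2=0, n3=1, n4=1, n5=0, giving Y=0. Observed 1.
Test 1: faults giving observed 1 are {n3 stuck-at-0, n4 stuck-at-0, n5 stuck-at-1}.
Test 2 (P=0, Q=1, R=1): fault-free n1=1, n2=1, n3=0, n4=1, n5=0 → 0; observed 0. Eliminates n4 stuck-at-0, n5 stuck-at-1.
Only n3 stuck-at-0 is consistent with every test.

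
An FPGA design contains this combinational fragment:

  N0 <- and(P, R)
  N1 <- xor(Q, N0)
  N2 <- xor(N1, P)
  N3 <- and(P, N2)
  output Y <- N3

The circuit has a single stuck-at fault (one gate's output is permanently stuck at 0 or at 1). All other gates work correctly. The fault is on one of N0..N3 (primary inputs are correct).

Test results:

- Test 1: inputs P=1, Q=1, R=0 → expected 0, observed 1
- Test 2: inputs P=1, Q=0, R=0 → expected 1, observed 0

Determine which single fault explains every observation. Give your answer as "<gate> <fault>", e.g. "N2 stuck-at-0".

Fault-free values for test 1 (P=1, Q=1, R=0): N0=0, N1=1, N2=0, N3=0, giving Y=0. Observed 1.
Test 1: faults giving observed 1 are {N0 stuck-at-1, N1 stuck-at-0, N2 stuck-at-1, N3 stuck-at-1}.
Test 2 (P=1, Q=0, R=0): fault-free N0=0, N1=0, N2=1, N3=1 → 1; observed 0. Eliminates N1 stuck-at-0, N2 stuck-at-1, N3 stuck-at-1.
Only N0 stuck-at-1 is consistent with every test.

N0 stuck-at-1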